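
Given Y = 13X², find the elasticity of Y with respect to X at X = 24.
Elasticity = 2

Elasticity = (dY/dX) · (X/Y)

dY/dX = 26·X
At X = 24: dY/dX = 624, Y = 7488

Elasticity = 624 · (24 / 7488) = 2

Interpretation: for a small percentage change in X, the percentage change in Y is approximately 2.00 times as large.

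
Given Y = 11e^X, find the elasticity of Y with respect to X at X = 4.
Elasticity = 4

Elasticity = (dY/dX) · (X/Y)

dY/dX = 11·e^X
At X = 4: dY/dX = 11·e^4, Y = 11·e^4

Elasticity = (11·e^4) · (4 / (11·e^4)) = 4

Interpretation: for a small percentage change in X, the percentage change in Y is approximately 4.00 times as large.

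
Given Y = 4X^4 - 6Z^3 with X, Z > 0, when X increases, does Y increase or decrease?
Y increases

Taking the partial derivative:
∂Y/∂X = 16X^3

∂Y/∂X = 16X^3 > 0 (assuming positive values)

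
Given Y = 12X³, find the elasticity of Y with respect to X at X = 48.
Elasticity = 3

Elasticity = (dY/dX) · (X/Y)

dY/dX = 36·X²
At X = 48: dY/dX = 82944, Y = 1327104

Elasticity = 82944 · (48 / 1327104) = 3

Interpretation: for a small percentage change in X, the percentage change in Y is approximately 3.00 times as large.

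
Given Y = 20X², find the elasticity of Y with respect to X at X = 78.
Elasticity = 2

Elasticity = (dY/dX) · (X/Y)

dY/dX = 40·X
At X = 78: dY/dX = 3120, Y = 121680

Elasticity = 3120 · (78 / 121680) = 2

Interpretation: for a small percentage change in X, the percentage change in Y is approximately 2.00 times as large.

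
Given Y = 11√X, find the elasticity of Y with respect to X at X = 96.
Elasticity = 1/2

Elasticity = (dY/dX) · (X/Y)

dY/dX = 11/(2·√X)
At X = 96: dY/dX = 11·√6/48, Y = 44·√6

Elasticity = (11·√6/48) · (96 / (44·√6)) = 1/2

Interpretation: for a small percentage change in X, the percentage change in Y is approximately 0.50 times as large.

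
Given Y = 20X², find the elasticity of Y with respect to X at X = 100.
Elasticity = 2

Elasticity = (dY/dX) · (X/Y)

dY/dX = 40·X
At X = 100: dY/dX = 4000, Y = 200000

Elasticity = 4000 · (100 / 200000) = 2

Interpretation: for a small percentage change in X, the percentage change in Y is approximately 2.00 times as large.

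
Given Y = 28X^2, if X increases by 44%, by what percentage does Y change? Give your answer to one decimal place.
107.4%

For Y = 28X^2:
If X → X(1 + 0.44)
Then Y → Y · (1 + 0.44)^2
     = Y · 2.0736

Percentage change = ((1 + 0.44)^2 − 1) × 100% ≈ 107.4%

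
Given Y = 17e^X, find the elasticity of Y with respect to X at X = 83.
Elasticity = 83

Elasticity = (dY/dX) · (X/Y)

dY/dX = 17·e^X
At X = 83: dY/dX = 17·e^83, Y = 17·e^83

Elasticity = (17·e^83) · (83 / (17·e^83)) = 83

Interpretation: for a small percentage change in X, the percentage change in Y is approximately 83.00 times as large.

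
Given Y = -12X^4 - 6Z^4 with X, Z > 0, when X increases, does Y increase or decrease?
Y decreases

Taking the partial derivative:
∂Y/∂X = -48X^3

∂Y/∂X = -48X^3 < 0 (assuming positive values)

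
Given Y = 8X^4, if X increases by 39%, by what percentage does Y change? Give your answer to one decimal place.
273.3%

For Y = 8X^4:
If X → X(1 + 0.39)
Then Y → Y · (1 + 0.39)^4
     ≈ Y · 3.7330

Percentage change = ((1 + 0.39)^4 − 1) × 100% ≈ 273.3%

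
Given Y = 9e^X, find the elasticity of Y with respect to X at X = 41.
Elasticity = 41

Elasticity = (dY/dX) · (X/Y)

dY/dX = 9·e^X
At X = 41: dY/dX = 9·e^41, Y = 9·e^41

Elasticity = (9·e^41) · (41 / (9·e^41)) = 41

Interpretation: for a small percentage change in X, the percentage change in Y is approximately 41.00 times as large.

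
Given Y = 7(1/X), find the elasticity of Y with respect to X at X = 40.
Elasticity = -1

Elasticity = (dY/dX) · (X/Y)

dY/dX = -7/X²
At X = 40: dY/dX = -7/1600, Y = 7/40

Elasticity = (-7/1600) · (40 / (7/40)) = -1

Interpretation: for a small percentage change in X, the percentage change in Y is approximately -1.00 times as large.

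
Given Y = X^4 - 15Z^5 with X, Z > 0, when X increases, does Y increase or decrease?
Y increases

Taking the partial derivative:
∂Y/∂X = 4X^3

∂Y/∂X = 4X^3 > 0 (assuming positive values)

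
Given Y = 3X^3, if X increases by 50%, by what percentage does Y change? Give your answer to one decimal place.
237.5%

For Y = 3X^3:
If X → X(1 + 0.5)
Then Y → Y · (1 + 0.5)^3
     = Y · 3.3750

Percentage change = ((1 + 0.5)^3 − 1) × 100% = 237.5%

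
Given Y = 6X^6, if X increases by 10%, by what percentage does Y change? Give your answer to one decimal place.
77.2%

For Y = 6X^6:
If X → X(1 + 0.1)
Then Y → Y · (1 + 0.1)^6
     ≈ Y · 1.7716

Percentage change = ((1 + 0.1)^6 − 1) × 100% ≈ 77.2%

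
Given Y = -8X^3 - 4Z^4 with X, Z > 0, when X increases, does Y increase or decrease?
Y decreases

Taking the partial derivative:
∂Y/∂X = -24X^2

∂Y/∂X = -24X^2 < 0 (assuming positive values)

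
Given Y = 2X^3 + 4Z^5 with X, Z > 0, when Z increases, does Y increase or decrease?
Y increases

Taking the partial derivative:
∂Y/∂Z = 20Z^4

∂Y/∂Z = 20Z^4 > 0 (assuming positive values)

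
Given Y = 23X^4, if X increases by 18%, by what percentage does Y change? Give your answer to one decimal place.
93.9%

For Y = 23X^4:
If X → X(1 + 0.18)
Then Y → Y · (1 + 0.18)^4
     ≈ Y · 1.9388

Percentage change = ((1 + 0.18)^4 − 1) × 100% ≈ 93.9%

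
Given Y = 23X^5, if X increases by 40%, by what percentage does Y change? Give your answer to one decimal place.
437.8%

For Y = 23X^5:
If X → X(1 + 0.4)
Then Y → Y · (1 + 0.4)^5
     ≈ Y · 5.3782

Percentage change = ((1 + 0.4)^5 − 1) × 100% ≈ 437.8%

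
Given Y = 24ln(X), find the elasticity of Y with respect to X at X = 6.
Elasticity = 1/ln(6) ≈ 0.5581

Elasticity = (dY/dX) · (X/Y)

dY/dX = 24/X
At X = 6: dY/dX = 4, Y = 24·ln(6)

Elasticity = 4 · (6 / (24·ln(6))) = 1/ln(6) ≈ 0.5581

Interpretation: for a small percentage change in X, the percentage change in Y is approximately 0.56 times as large.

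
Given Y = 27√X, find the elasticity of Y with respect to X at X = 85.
Elasticity = 1/2

Elasticity = (dY/dX) · (X/Y)

dY/dX = 27/(2·√X)
At X = 85: dY/dX = 27·√85/170, Y = 27·√85

Elasticity = (27·√85/170) · (85 / (27·√85)) = 1/2

Interpretation: for a small percentage change in X, the percentage change in Y is approximately 0.50 times as large.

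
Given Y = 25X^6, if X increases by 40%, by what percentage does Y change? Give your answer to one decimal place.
653.0%

For Y = 25X^6:
If X → X(1 + 0.4)
Then Y → Y · (1 + 0.4)^6
     ≈ Y · 7.5295

Percentage change = ((1 + 0.4)^6 − 1) × 100% ≈ 653.0%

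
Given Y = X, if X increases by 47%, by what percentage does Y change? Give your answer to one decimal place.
47.0%

For Y = X:
If X → X(1 + 0.47)
Then Y → Y · (1 + 0.47)^1
     = Y · 1.4700

Percentage change = ((1 + 0.47)^1 − 1) × 100% = 47.0%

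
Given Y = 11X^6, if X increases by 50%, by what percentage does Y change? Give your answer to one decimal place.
1039.1%

For Y = 11X^6:
If X → X(1 + 0.5)
Then Y → Y · (1 + 0.5)^6
     ≈ Y · 11.3906

Percentage change = ((1 + 0.5)^6 − 1) × 100% ≈ 1039.1%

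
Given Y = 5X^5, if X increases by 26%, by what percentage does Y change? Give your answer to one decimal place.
217.6%

For Y = 5X^5:
If X → X(1 + 0.26)
Then Y → Y · (1 + 0.26)^5
     ≈ Y · 3.1758

Percentage change = ((1 + 0.26)^5 − 1) × 100% ≈ 217.6%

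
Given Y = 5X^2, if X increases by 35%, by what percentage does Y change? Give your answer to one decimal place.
82.3%

For Y = 5X^2:
If X → X(1 + 0.35)
Then Y → Y · (1 + 0.35)^2
     = Y · 1.8225

Percentage change = ((1 + 0.35)^2 − 1) × 100% ≈ 82.3%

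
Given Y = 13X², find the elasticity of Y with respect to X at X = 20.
Elasticity = 2

Elasticity = (dY/dX) · (X/Y)

dY/dX = 26·X
At X = 20: dY/dX = 520, Y = 5200

Elasticity = 520 · (20 / 5200) = 2

Interpretation: for a small percentage change in X, the percentage change in Y is approximately 2.00 times as large.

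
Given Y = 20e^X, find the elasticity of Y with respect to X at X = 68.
Elasticity = 68

Elasticity = (dY/dX) · (X/Y)

dY/dX = 20·e^X
At X = 68: dY/dX = 20·e^68, Y = 20·e^68

Elasticity = (20·e^68) · (68 / (20·e^68)) = 68

Interpretation: for a small percentage change in X, the percentage change in Y is approximately 68.00 times as large.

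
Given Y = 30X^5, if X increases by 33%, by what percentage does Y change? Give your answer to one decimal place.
316.2%

For Y = 30X^5:
If X → X(1 + 0.33)
Then Y → Y · (1 + 0.33)^5
     ≈ Y · 4.1616

Percentage change = ((1 + 0.33)^5 − 1) × 100% ≈ 316.2%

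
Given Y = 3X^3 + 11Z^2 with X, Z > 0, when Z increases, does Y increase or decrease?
Y increases

Taking the partial derivative:
∂Y/∂Z = 22Z

∂Y/∂Z = 22Z > 0 (assuming positive values)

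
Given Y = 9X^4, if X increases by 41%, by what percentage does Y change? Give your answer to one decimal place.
295.3%

For Y = 9X^4:
If X → X(1 + 0.41)
Then Y → Y · (1 + 0.41)^4
     ≈ Y · 3.9525

Percentage change = ((1 + 0.41)^4 − 1) × 100% ≈ 295.3%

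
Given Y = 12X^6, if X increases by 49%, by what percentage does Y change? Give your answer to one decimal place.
994.3%

For Y = 12X^6:
If X → X(1 + 0.49)
Then Y → Y · (1 + 0.49)^6
     ≈ Y · 10.9425

Percentage change = ((1 + 0.49)^6 − 1) × 100% ≈ 994.3%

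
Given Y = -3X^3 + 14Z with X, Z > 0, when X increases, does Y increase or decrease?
Y decreases

Taking the partial derivative:
∂Y/∂X = -9X^2

∂Y/∂X = -9X^2 < 0 (assuming positive values)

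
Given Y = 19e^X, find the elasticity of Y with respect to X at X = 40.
Elasticity = 40

Elasticity = (dY/dX) · (X/Y)

dY/dX = 19·e^X
At X = 40: dY/dX = 19·e^40, Y = 19·e^40

Elasticity = (19·e^40) · (40 / (19·e^40)) = 40

Interpretation: for a small percentage change in X, the percentage change in Y is approximately 40.00 times as large.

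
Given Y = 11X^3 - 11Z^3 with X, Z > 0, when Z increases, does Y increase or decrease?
Y decreases

Taking the partial derivative:
∂Y/∂Z = -33Z^2

∂Y/∂Z = -33Z^2 < 0 (assuming positive values)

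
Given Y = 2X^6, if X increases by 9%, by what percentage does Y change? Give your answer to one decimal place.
67.7%

For Y = 2X^6:
If X → X(1 + 0.09)
Then Y → Y · (1 + 0.09)^6
     ≈ Y · 1.6771

Percentage change = ((1 + 0.09)^6 − 1) × 100% ≈ 67.7%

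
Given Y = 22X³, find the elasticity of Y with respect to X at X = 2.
Elasticity = 3

Elasticity = (dY/dX) · (X/Y)

dY/dX = 66·X²
At X = 2: dY/dX = 264, Y = 176

Elasticity = 264 · (2 / 176) = 3

Interpretation: for a small percentage change in X, the percentage change in Y is approximately 3.00 times as large.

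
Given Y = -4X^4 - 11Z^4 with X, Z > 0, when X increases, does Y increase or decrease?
Y decreases

Taking the partial derivative:
∂Y/∂X = -16X^3

∂Y/∂X = -16X^3 < 0 (assuming positive values)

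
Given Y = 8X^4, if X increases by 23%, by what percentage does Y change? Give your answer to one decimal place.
128.9%

For Y = 8X^4:
If X → X(1 + 0.23)
Then Y → Y · (1 + 0.23)^4
     ≈ Y · 2.2889

Percentage change = ((1 + 0.23)^4 − 1) × 100% ≈ 128.9%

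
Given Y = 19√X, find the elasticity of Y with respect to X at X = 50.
Elasticity = 1/2

Elasticity = (dY/dX) · (X/Y)

dY/dX = 19/(2·√X)
At X = 50: dY/dX = 19·√2/20, Y = 95·√2

Elasticity = (19·√2/20) · (50 / (95·√2)) = 1/2

Interpretation: for a small percentage change in X, the percentage change in Y is approximately 0.50 times as large.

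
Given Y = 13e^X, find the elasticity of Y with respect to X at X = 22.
Elasticity = 22

Elasticity = (dY/dX) · (X/Y)

dY/dX = 13·e^X
At X = 22: dY/dX = 13·e^22, Y = 13·e^22

Elasticity = (13·e^22) · (22 / (13·e^22)) = 22

Interpretation: for a small percentage change in X, the percentage change in Y is approximately 22.00 times as large.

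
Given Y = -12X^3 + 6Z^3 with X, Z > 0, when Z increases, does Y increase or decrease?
Y increases

Taking the partial derivative:
∂Y/∂Z = 18Z^2

∂Y/∂Z = 18Z^2 > 0 (assuming positive values)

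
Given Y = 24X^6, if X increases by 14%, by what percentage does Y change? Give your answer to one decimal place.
119.5%

For Y = 24X^6:
If X → X(1 + 0.14)
Then Y → Y · (1 + 0.14)^6
     ≈ Y · 2.1950

Percentage change = ((1 + 0.14)^6 − 1) × 100% ≈ 119.5%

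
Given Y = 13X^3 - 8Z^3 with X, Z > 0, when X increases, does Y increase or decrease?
Y increases

Taking the partial derivative:
∂Y/∂X = 39X^2

∂Y/∂X = 39X^2 > 0 (assuming positive values)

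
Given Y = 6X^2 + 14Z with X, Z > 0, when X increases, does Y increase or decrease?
Y increases

Taking the partial derivative:
∂Y/∂X = 12X

∂Y/∂X = 12X > 0 (assuming positive values)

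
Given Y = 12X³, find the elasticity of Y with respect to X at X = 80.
Elasticity = 3

Elasticity = (dY/dX) · (X/Y)

dY/dX = 36·X²
At X = 80: dY/dX = 230400, Y = 6144000

Elasticity = 230400 · (80 / 6144000) = 3

Interpretation: for a small percentage change in X, the percentage change in Y is approximately 3.00 times as large.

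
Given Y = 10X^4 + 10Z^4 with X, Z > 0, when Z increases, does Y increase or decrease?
Y increases

Taking the partial derivative:
∂Y/∂Z = 40Z^3

∂Y/∂Z = 40Z^3 > 0 (assuming positive values)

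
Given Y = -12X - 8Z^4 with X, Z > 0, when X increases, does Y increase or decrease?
Y decreases

Taking the partial derivative:
∂Y/∂X = -12

∂Y/∂X = -12 < 0 (assuming positive values)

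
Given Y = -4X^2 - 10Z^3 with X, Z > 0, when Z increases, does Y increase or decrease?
Y decreases

Taking the partial derivative:
∂Y/∂Z = -30Z^2

∂Y/∂Z = -30Z^2 < 0 (assuming positive values)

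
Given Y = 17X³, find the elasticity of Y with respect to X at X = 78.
Elasticity = 3

Elasticity = (dY/dX) · (X/Y)

dY/dX = 51·X²
At X = 78: dY/dX = 310284, Y = 8067384

Elasticity = 310284 · (78 / 8067384) = 3

Interpretation: for a small percentage change in X, the percentage change in Y is approximately 3.00 times as large.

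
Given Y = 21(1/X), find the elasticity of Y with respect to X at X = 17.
Elasticity = -1

Elasticity = (dY/dX) · (X/Y)

dY/dX = -21/X²
At X = 17: dY/dX = -21/289, Y = 21/17

Elasticity = (-21/289) · (17 / (21/17)) = -1

Interpretation: for a small percentage change in X, the percentage change in Y is approximately -1.00 times as large.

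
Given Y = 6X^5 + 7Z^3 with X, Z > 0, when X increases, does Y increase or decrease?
Y increases

Taking the partial derivative:
∂Y/∂X = 30X^4

∂Y/∂X = 30X^4 > 0 (assuming positive values)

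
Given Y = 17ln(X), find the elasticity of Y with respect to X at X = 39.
Elasticity = 1/ln(39) ≈ 0.2730

Elasticity = (dY/dX) · (X/Y)

dY/dX = 17/X
At X = 39: dY/dX = 17/39, Y = 17·ln(39)

Elasticity = (17/39) · (39 / (17·ln(39))) = 1/ln(39) ≈ 0.2730

Interpretation: for a small percentage change in X, the percentage change in Y is approximately 0.27 times as large.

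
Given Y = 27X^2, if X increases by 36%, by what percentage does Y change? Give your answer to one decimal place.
85.0%

For Y = 27X^2:
If X → X(1 + 0.36)
Then Y → Y · (1 + 0.36)^2
     = Y · 1.8496

Percentage change = ((1 + 0.36)^2 − 1) × 100% ≈ 85.0%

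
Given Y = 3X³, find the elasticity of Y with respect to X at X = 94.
Elasticity = 3

Elasticity = (dY/dX) · (X/Y)

dY/dX = 9·X²
At X = 94: dY/dX = 79524, Y = 2491752

Elasticity = 79524 · (94 / 2491752) = 3

Interpretation: for a small percentage change in X, the percentage change in Y is approximately 3.00 times as large.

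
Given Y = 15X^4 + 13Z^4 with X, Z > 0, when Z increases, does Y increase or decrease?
Y increases

Taking the partial derivative:
∂Y/∂Z = 52Z^3

∂Y/∂Z = 52Z^3 > 0 (assuming positive values)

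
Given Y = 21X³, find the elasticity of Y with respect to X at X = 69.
Elasticity = 3

Elasticity = (dY/dX) · (X/Y)

dY/dX = 63·X²
At X = 69: dY/dX = 299943, Y = 6898689

Elasticity = 299943 · (69 / 6898689) = 3

Interpretation: for a small percentage change in X, the percentage change in Y is approximately 3.00 times as large.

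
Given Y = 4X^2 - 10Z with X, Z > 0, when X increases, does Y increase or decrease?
Y increases

Taking the partial derivative:
∂Y/∂X = 8X

∂Y/∂X = 8X > 0 (assuming positive values)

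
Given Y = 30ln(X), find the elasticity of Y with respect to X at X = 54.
Elasticity = 1/ln(54) ≈ 0.2507

Elasticity = (dY/dX) · (X/Y)

dY/dX = 30/X
At X = 54: dY/dX = 5/9, Y = 30·ln(54)

Elasticity = (5/9) · (54 / (30·ln(54))) = 1/ln(54) ≈ 0.2507

Interpretation: for a small percentage change in X, the percentage change in Y is approximately 0.25 times as large.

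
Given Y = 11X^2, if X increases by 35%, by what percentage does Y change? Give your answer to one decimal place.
82.3%

For Y = 11X^2:
If X → X(1 + 0.35)
Then Y → Y · (1 + 0.35)^2
     = Y · 1.8225

Percentage change = ((1 + 0.35)^2 − 1) × 100% ≈ 82.3%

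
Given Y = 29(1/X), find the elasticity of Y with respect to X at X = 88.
Elasticity = -1

Elasticity = (dY/dX) · (X/Y)

dY/dX = -29/X²
At X = 88: dY/dX = -29/7744, Y = 29/88

Elasticity = (-29/7744) · (88 / (29/88)) = -1

Interpretation: for a small percentage change in X, the percentage change in Y is approximately -1.00 times as large.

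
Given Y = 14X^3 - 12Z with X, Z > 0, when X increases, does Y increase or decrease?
Y increases

Taking the partial derivative:
∂Y/∂X = 42X^2

∂Y/∂X = 42X^2 > 0 (assuming positive values)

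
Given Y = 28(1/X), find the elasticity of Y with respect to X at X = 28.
Elasticity = -1

Elasticity = (dY/dX) · (X/Y)

dY/dX = -28/X²
At X = 28: dY/dX = -1/28, Y = 1

Elasticity = (-1/28) · (28 / 1) = -1

Interpretation: for a small percentage change in X, the percentage change in Y is approximately -1.00 times as large.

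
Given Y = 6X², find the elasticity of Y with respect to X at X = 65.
Elasticity = 2

Elasticity = (dY/dX) · (X/Y)

dY/dX = 12·X
At X = 65: dY/dX = 780, Y = 25350

Elasticity = 780 · (65 / 25350) = 2

Interpretation: for a small percentage change in X, the percentage change in Y is approximately 2.00 times as large.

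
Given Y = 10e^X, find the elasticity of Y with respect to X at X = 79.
Elasticity = 79

Elasticity = (dY/dX) · (X/Y)

dY/dX = 10·e^X
At X = 79: dY/dX = 10·e^79, Y = 10·e^79

Elasticity = (10·e^79) · (79 / (10·e^79)) = 79

Interpretation: for a small percentage change in X, the percentage change in Y is approximately 79.00 times as large.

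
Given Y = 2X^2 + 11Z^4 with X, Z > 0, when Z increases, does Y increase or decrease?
Y increases

Taking the partial derivative:
∂Y/∂Z = 44Z^3

∂Y/∂Z = 44Z^3 > 0 (assuming positive values)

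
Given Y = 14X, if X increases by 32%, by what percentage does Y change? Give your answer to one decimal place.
32.0%

For Y = 14X:
If X → X(1 + 0.32)
Then Y → Y · (1 + 0.32)^1
     = Y · 1.3200

Percentage change = ((1 + 0.32)^1 − 1) × 100% = 32.0%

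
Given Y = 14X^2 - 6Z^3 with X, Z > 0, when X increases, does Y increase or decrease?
Y increases

Taking the partial derivative:
∂Y/∂X = 28X

∂Y/∂X = 28X > 0 (assuming positive values)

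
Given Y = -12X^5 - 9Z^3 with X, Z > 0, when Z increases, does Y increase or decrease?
Y decreases

Taking the partial derivative:
∂Y/∂Z = -27Z^2

∂Y/∂Z = -27Z^2 < 0 (assuming positive values)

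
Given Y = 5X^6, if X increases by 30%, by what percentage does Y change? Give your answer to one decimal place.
382.7%

For Y = 5X^6:
If X → X(1 + 0.3)
Then Y → Y · (1 + 0.3)^6
     ≈ Y · 4.8268

Percentage change = ((1 + 0.3)^6 − 1) × 100% ≈ 382.7%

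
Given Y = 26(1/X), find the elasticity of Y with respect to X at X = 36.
Elasticity = -1

Elasticity = (dY/dX) · (X/Y)

dY/dX = -26/X²
At X = 36: dY/dX = -13/648, Y = 13/18

Elasticity = (-13/648) · (36 / (13/18)) = -1

Interpretation: for a small percentage change in X, the percentage change in Y is approximately -1.00 times as large.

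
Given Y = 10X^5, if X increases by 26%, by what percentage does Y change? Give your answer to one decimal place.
217.6%

For Y = 10X^5:
If X → X(1 + 0.26)
Then Y → Y · (1 + 0.26)^5
     ≈ Y · 3.1758

Percentage change = ((1 + 0.26)^5 − 1) × 100% ≈ 217.6%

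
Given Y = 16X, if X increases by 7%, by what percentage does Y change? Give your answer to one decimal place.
7.0%

For Y = 16X:
If X → X(1 + 0.07)
Then Y → Y · (1 + 0.07)^1
     = Y · 1.0700

Percentage change = ((1 + 0.07)^1 − 1) × 100% = 7.0%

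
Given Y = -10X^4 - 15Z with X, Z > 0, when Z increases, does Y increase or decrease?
Y decreases

Taking the partial derivative:
∂Y/∂Z = -15

∂Y/∂Z = -15 < 0 (assuming positive values)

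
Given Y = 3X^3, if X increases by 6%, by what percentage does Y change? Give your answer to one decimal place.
19.1%

For Y = 3X^3:
If X → X(1 + 0.06)
Then Y → Y · (1 + 0.06)^3
     ≈ Y · 1.1910

Percentage change = ((1 + 0.06)^3 − 1) × 100% ≈ 19.1%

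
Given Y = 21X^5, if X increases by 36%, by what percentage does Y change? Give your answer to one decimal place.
365.3%

For Y = 21X^5:
If X → X(1 + 0.36)
Then Y → Y · (1 + 0.36)^5
     ≈ Y · 4.6526

Percentage change = ((1 + 0.36)^5 − 1) × 100% ≈ 365.3%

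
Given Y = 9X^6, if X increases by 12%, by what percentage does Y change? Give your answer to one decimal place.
97.4%

For Y = 9X^6:
If X → X(1 + 0.12)
Then Y → Y · (1 + 0.12)^6
     ≈ Y · 1.9738

Percentage change = ((1 + 0.12)^6 − 1) × 100% ≈ 97.4%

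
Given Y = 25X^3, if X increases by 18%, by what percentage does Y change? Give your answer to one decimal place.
64.3%

For Y = 25X^3:
If X → X(1 + 0.18)
Then Y → Y · (1 + 0.18)^3
     ≈ Y · 1.6430

Percentage change = ((1 + 0.18)^3 − 1) × 100% ≈ 64.3%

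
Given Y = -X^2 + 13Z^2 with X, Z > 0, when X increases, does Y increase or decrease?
Y decreases

Taking the partial derivative:
∂Y/∂X = -2X

∂Y/∂X = -2X < 0 (assuming positive values)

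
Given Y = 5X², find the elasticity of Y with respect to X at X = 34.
Elasticity = 2

Elasticity = (dY/dX) · (X/Y)

dY/dX = 10·X
At X = 34: dY/dX = 340, Y = 5780

Elasticity = 340 · (34 / 5780) = 2

Interpretation: for a small percentage change in X, the percentage change in Y is approximately 2.00 times as large.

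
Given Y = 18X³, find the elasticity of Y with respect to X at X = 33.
Elasticity = 3

Elasticity = (dY/dX) · (X/Y)

dY/dX = 54·X²
At X = 33: dY/dX = 58806, Y = 646866

Elasticity = 58806 · (33 / 646866) = 3

Interpretation: for a small percentage change in X, the percentage change in Y is approximately 3.00 times as large.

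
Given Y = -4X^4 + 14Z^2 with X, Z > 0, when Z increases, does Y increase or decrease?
Y increases

Taking the partial derivative:
∂Y/∂Z = 28Z

∂Y/∂Z = 28Z > 0 (assuming positive values)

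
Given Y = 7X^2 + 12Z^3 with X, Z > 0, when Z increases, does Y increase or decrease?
Y increases

Taking the partial derivative:
∂Y/∂Z = 36Z^2

∂Y/∂Z = 36Z^2 > 0 (assuming positive values)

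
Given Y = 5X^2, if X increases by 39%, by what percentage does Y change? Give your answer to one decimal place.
93.2%

For Y = 5X^2:
If X → X(1 + 0.39)
Then Y → Y · (1 + 0.39)^2
     = Y · 1.9321

Percentage change = ((1 + 0.39)^2 − 1) × 100% ≈ 93.2%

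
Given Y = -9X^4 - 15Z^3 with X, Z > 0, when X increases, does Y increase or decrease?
Y decreases

Taking the partial derivative:
∂Y/∂X = -36X^3

∂Y/∂X = -36X^3 < 0 (assuming positive values)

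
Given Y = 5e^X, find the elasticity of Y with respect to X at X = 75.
Elasticity = 75

Elasticity = (dY/dX) · (X/Y)

dY/dX = 5·e^X
At X = 75: dY/dX = 5·e^75, Y = 5·e^75

Elasticity = (5·e^75) · (75 / (5·e^75)) = 75

Interpretation: for a small percentage change in X, the percentage change in Y is approximately 75.00 times as large.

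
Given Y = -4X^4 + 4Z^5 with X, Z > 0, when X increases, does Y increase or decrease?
Y decreases

Taking the partial derivative:
∂Y/∂X = -16X^3

∂Y/∂X = -16X^3 < 0 (assuming positive values)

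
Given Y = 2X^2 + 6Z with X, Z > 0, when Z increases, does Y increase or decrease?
Y increases

Taking the partial derivative:
∂Y/∂Z = 6

∂Y/∂Z = 6 > 0 (assuming positive values)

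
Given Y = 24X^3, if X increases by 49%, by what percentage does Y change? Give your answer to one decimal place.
230.8%

For Y = 24X^3:
If X → X(1 + 0.49)
Then Y → Y · (1 + 0.49)^3
     ≈ Y · 3.3079

Percentage change = ((1 + 0.49)^3 − 1) × 100% ≈ 230.8%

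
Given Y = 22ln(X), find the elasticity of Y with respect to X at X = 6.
Elasticity = 1/ln(6) ≈ 0.5581

Elasticity = (dY/dX) · (X/Y)

dY/dX = 22/X
At X = 6: dY/dX = 11/3, Y = 22·ln(6)

Elasticity = (11/3) · (6 / (22·ln(6))) = 1/ln(6) ≈ 0.5581

Interpretation: for a small percentage change in X, the percentage change in Y is approximately 0.56 times as large.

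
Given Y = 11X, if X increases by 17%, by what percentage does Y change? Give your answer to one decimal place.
17.0%

For Y = 11X:
If X → X(1 + 0.17)
Then Y → Y · (1 + 0.17)^1
     = Y · 1.1700

Percentage change = ((1 + 0.17)^1 − 1) × 100% = 17.0%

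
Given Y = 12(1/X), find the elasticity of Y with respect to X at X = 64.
Elasticity = -1

Elasticity = (dY/dX) · (X/Y)

dY/dX = -12/X²
At X = 64: dY/dX = -3/1024, Y = 3/16

Elasticity = (-3/1024) · (64 / (3/16)) = -1

Interpretation: for a small percentage change in X, the percentage change in Y is approximately -1.00 times as large.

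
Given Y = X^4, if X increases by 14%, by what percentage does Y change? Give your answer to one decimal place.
68.9%

For Y = X^4:
If X → X(1 + 0.14)
Then Y → Y · (1 + 0.14)^4
     ≈ Y · 1.6890

Percentage change = ((1 + 0.14)^4 − 1) × 100% ≈ 68.9%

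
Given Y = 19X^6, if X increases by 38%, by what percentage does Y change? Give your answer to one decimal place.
590.7%

For Y = 19X^6:
If X → X(1 + 0.38)
Then Y → Y · (1 + 0.38)^6
     ≈ Y · 6.9068

Percentage change = ((1 + 0.38)^6 − 1) × 100% ≈ 590.7%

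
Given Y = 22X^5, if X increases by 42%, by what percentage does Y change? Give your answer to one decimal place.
477.4%

For Y = 22X^5:
If X → X(1 + 0.42)
Then Y → Y · (1 + 0.42)^5
     ≈ Y · 5.7735

Percentage change = ((1 + 0.42)^5 − 1) × 100% ≈ 477.4%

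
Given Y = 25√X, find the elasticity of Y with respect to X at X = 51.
Elasticity = 1/2

Elasticity = (dY/dX) · (X/Y)

dY/dX = 25/(2·√X)
At X = 51: dY/dX = 25·√51/102, Y = 25·√51

Elasticity = (25·√51/102) · (51 / (25·√51)) = 1/2

Interpretation: for a small percentage change in X, the percentage change in Y is approximately 0.50 times as large.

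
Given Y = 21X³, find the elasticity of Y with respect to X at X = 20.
Elasticity = 3

Elasticity = (dY/dX) · (X/Y)

dY/dX = 63·X²
At X = 20: dY/dX = 25200, Y = 168000

Elasticity = 25200 · (20 / 168000) = 3

Interpretation: for a small percentage change in X, the percentage change in Y is approximately 3.00 times as large.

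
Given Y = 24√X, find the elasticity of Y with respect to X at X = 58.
Elasticity = 1/2

Elasticity = (dY/dX) · (X/Y)

dY/dX = 12/√X
At X = 58: dY/dX = 6·√58/29, Y = 24·√58

Elasticity = (6·√58/29) · (58 / (24·√58)) = 1/2

Interpretation: for a small percentage change in X, the percentage change in Y is approximately 0.50 times as large.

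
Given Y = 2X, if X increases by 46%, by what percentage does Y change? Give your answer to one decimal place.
46.0%

For Y = 2X:
If X → X(1 + 0.46)
Then Y → Y · (1 + 0.46)^1
     = Y · 1.4600

Percentage change = ((1 + 0.46)^1 − 1) × 100% = 46.0%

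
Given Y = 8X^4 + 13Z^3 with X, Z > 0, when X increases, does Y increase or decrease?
Y increases

Taking the partial derivative:
∂Y/∂X = 32X^3

∂Y/∂X = 32X^3 > 0 (assuming positive values)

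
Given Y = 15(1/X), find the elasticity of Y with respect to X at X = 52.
Elasticity = -1

Elasticity = (dY/dX) · (X/Y)

dY/dX = -15/X²
At X = 52: dY/dX = -15/2704, Y = 15/52

Elasticity = (-15/2704) · (52 / (15/52)) = -1

Interpretation: for a small percentage change in X, the percentage change in Y is approximately -1.00 times as large.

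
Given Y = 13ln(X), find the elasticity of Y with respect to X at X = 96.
Elasticity = 1/ln(96) ≈ 0.2191

Elasticity = (dY/dX) · (X/Y)

dY/dX = 13/X
At X = 96: dY/dX = 13/96, Y = 13·ln(96)

Elasticity = (13/96) · (96 / (13·ln(96))) = 1/ln(96) ≈ 0.2191

Interpretation: for a small percentage change in X, the percentage change in Y is approximately 0.22 times as large.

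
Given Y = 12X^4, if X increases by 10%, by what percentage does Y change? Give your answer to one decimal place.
46.4%

For Y = 12X^4:
If X → X(1 + 0.1)
Then Y → Y · (1 + 0.1)^4
     = Y · 1.4641

Percentage change = ((1 + 0.1)^4 − 1) × 100% ≈ 46.4%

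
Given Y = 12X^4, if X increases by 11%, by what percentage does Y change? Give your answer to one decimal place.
51.8%

For Y = 12X^4:
If X → X(1 + 0.11)
Then Y → Y · (1 + 0.11)^4
     ≈ Y · 1.5181

Percentage change = ((1 + 0.11)^4 − 1) × 100% ≈ 51.8%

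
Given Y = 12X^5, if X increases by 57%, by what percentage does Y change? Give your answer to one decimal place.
853.9%

For Y = 12X^5:
If X → X(1 + 0.57)
Then Y → Y · (1 + 0.57)^5
     ≈ Y · 9.5389

Percentage change = ((1 + 0.57)^5 − 1) × 100% ≈ 853.9%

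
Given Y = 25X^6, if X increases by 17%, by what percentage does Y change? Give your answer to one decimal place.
156.5%

For Y = 25X^6:
If X → X(1 + 0.17)
Then Y → Y · (1 + 0.17)^6
     ≈ Y · 2.5652

Percentage change = ((1 + 0.17)^6 − 1) × 100% ≈ 156.5%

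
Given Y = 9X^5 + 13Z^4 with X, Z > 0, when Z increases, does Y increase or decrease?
Y increases

Taking the partial derivative:
∂Y/∂Z = 52Z^3

∂Y/∂Z = 52Z^3 > 0 (assuming positive values)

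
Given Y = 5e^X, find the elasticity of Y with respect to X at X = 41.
Elasticity = 41

Elasticity = (dY/dX) · (X/Y)

dY/dX = 5·e^X
At X = 41: dY/dX = 5·e^41, Y = 5·e^41

Elasticity = (5·e^41) · (41 / (5·e^41)) = 41

Interpretation: for a small percentage change in X, the percentage change in Y is approximately 41.00 times as large.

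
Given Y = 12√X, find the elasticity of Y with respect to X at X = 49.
Elasticity = 1/2

Elasticity = (dY/dX) · (X/Y)

dY/dX = 6/√X
At X = 49: dY/dX = 6/7, Y = 84

Elasticity = (6/7) · (49 / 84) = 1/2

Interpretation: for a small percentage change in X, the percentage change in Y is approximately 0.50 times as large.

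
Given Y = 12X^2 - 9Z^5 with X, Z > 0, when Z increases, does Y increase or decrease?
Y decreases

Taking the partial derivative:
∂Y/∂Z = -45Z^4

∂Y/∂Z = -45Z^4 < 0 (assuming positive values)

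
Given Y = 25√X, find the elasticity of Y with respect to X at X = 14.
Elasticity = 1/2

Elasticity = (dY/dX) · (X/Y)

dY/dX = 25/(2·√X)
At X = 14: dY/dX = 25·√14/28, Y = 25·√14

Elasticity = (25·√14/28) · (14 / (25·√14)) = 1/2

Interpretation: for a small percentage change in X, the percentage change in Y is approximately 0.50 times as large.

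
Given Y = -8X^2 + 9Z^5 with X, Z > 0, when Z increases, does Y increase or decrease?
Y increases

Taking the partial derivative:
∂Y/∂Z = 45Z^4

∂Y/∂Z = 45Z^4 > 0 (assuming positive values)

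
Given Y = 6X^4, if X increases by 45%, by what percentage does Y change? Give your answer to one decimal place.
342.1%

For Y = 6X^4:
If X → X(1 + 0.45)
Then Y → Y · (1 + 0.45)^4
     ≈ Y · 4.4205

Percentage change = ((1 + 0.45)^4 − 1) × 100% ≈ 342.1%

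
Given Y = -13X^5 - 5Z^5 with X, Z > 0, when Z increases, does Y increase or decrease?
Y decreases

Taking the partial derivative:
∂Y/∂Z = -25Z^4

∂Y/∂Z = -25Z^4 < 0 (assuming positive values)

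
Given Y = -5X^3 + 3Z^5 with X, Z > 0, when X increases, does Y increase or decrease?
Y decreases

Taking the partial derivative:
∂Y/∂X = -15X^2

∂Y/∂X = -15X^2 < 0 (assuming positive values)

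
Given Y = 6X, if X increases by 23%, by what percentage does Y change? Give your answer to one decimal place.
23.0%

For Y = 6X:
If X → X(1 + 0.23)
Then Y → Y · (1 + 0.23)^1
     = Y · 1.2300

Percentage change = ((1 + 0.23)^1 − 1) × 100% = 23.0%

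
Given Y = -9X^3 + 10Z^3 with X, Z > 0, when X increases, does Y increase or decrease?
Y decreases

Taking the partial derivative:
∂Y/∂X = -27X^2

∂Y/∂X = -27X^2 < 0 (assuming positive values)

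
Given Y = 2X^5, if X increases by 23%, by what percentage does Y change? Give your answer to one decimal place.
181.5%

For Y = 2X^5:
If X → X(1 + 0.23)
Then Y → Y · (1 + 0.23)^5
     ≈ Y · 2.8153

Percentage change = ((1 + 0.23)^5 − 1) × 100% ≈ 181.5%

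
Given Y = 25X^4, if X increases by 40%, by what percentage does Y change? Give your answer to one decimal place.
284.2%

For Y = 25X^4:
If X → X(1 + 0.4)
Then Y → Y · (1 + 0.4)^4
     = Y · 3.8416

Percentage change = ((1 + 0.4)^4 − 1) × 100% ≈ 284.2%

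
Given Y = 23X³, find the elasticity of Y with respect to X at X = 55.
Elasticity = 3

Elasticity = (dY/dX) · (X/Y)

dY/dX = 69·X²
At X = 55: dY/dX = 208725, Y = 3826625

Elasticity = 208725 · (55 / 3826625) = 3

Interpretation: for a small percentage change in X, the percentage change in Y is approximately 3.00 times as large.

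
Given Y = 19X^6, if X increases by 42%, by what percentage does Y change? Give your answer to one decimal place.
719.8%

For Y = 19X^6:
If X → X(1 + 0.42)
Then Y → Y · (1 + 0.42)^6
     ≈ Y · 8.1984

Percentage change = ((1 + 0.42)^6 − 1) × 100% ≈ 719.8%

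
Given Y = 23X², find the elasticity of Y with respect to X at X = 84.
Elasticity = 2

Elasticity = (dY/dX) · (X/Y)

dY/dX = 46·X
At X = 84: dY/dX = 3864, Y = 162288

Elasticity = 3864 · (84 / 162288) = 2

Interpretation: for a small percentage change in X, the percentage change in Y is approximately 2.00 times as large.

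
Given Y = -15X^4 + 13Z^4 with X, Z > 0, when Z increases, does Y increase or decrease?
Y increases

Taking the partial derivative:
∂Y/∂Z = 52Z^3

∂Y/∂Z = 52Z^3 > 0 (assuming positive values)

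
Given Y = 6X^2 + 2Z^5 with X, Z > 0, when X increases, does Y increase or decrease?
Y increases

Taking the partial derivative:
∂Y/∂X = 12X

∂Y/∂X = 12X > 0 (assuming positive values)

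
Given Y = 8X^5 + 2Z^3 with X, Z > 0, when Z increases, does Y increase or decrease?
Y increases

Taking the partial derivative:
∂Y/∂Z = 6Z^2

∂Y/∂Z = 6Z^2 > 0 (assuming positive values)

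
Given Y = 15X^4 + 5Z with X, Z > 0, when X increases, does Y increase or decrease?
Y increases

Taking the partial derivative:
∂Y/∂X = 60X^3

∂Y/∂X = 60X^3 > 0 (assuming positive values)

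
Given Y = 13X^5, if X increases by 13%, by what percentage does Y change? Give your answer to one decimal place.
84.2%

For Y = 13X^5:
If X → X(1 + 0.13)
Then Y → Y · (1 + 0.13)^5
     ≈ Y · 1.8424

Percentage change = ((1 + 0.13)^5 − 1) × 100% ≈ 84.2%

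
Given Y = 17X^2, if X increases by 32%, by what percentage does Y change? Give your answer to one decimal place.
74.2%

For Y = 17X^2:
If X → X(1 + 0.32)
Then Y → Y · (1 + 0.32)^2
     = Y · 1.7424

Percentage change = ((1 + 0.32)^2 − 1) × 100% ≈ 74.2%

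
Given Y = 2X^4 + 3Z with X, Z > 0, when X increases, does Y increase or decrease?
Y increases

Taking the partial derivative:
∂Y/∂X = 8X^3

∂Y/∂X = 8X^3 > 0 (assuming positive values)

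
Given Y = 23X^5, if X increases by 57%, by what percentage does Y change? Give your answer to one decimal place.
853.9%

For Y = 23X^5:
If X → X(1 + 0.57)
Then Y → Y · (1 + 0.57)^5
     ≈ Y · 9.5389

Percentage change = ((1 + 0.57)^5 − 1) × 100% ≈ 853.9%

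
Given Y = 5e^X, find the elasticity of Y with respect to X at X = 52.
Elasticity = 52

Elasticity = (dY/dX) · (X/Y)

dY/dX = 5·e^X
At X = 52: dY/dX = 5·e^52, Y = 5·e^52

Elasticity = (5·e^52) · (52 / (5·e^52)) = 52

Interpretation: for a small percentage change in X, the percentage change in Y is approximately 52.00 times as large.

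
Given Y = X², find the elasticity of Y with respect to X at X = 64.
Elasticity = 2

Elasticity = (dY/dX) · (X/Y)

dY/dX = 2·X
At X = 64: dY/dX = 128, Y = 4096

Elasticity = 128 · (64 / 4096) = 2

Interpretation: for a small percentage change in X, the percentage change in Y is approximately 2.00 times as large.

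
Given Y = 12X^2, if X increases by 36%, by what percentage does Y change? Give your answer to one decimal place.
85.0%

For Y = 12X^2:
If X → X(1 + 0.36)
Then Y → Y · (1 + 0.36)^2
     = Y · 1.8496

Percentage change = ((1 + 0.36)^2 − 1) × 100% ≈ 85.0%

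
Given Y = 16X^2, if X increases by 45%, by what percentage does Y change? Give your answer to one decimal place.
110.3%

For Y = 16X^2:
If X → X(1 + 0.45)
Then Y → Y · (1 + 0.45)^2
     = Y · 2.1025

Percentage change = ((1 + 0.45)^2 − 1) × 100% ≈ 110.3%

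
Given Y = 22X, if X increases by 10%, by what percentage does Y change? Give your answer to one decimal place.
10.0%

For Y = 22X:
If X → X(1 + 0.1)
Then Y → Y · (1 + 0.1)^1
     = Y · 1.1000

Percentage change = ((1 + 0.1)^1 − 1) × 100% = 10.0%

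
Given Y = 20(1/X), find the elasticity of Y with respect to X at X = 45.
Elasticity = -1

Elasticity = (dY/dX) · (X/Y)

dY/dX = -20/X²
At X = 45: dY/dX = -4/405, Y = 4/9

Elasticity = (-4/405) · (45 / (4/9)) = -1

Interpretation: for a small percentage change in X, the percentage change in Y is approximately -1.00 times as large.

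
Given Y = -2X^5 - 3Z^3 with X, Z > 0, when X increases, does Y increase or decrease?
Y decreases

Taking the partial derivative:
∂Y/∂X = -10X^4

∂Y/∂X = -10X^4 < 0 (assuming positive values)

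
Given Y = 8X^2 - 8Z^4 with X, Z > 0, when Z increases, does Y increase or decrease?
Y decreases

Taking the partial derivative:
∂Y/∂Z = -32Z^3

∂Y/∂Z = -32Z^3 < 0 (assuming positive values)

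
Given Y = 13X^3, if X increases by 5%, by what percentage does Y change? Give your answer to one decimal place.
15.8%

For Y = 13X^3:
If X → X(1 + 0.05)
Then Y → Y · (1 + 0.05)^3
     ≈ Y · 1.1576

Percentage change = ((1 + 0.05)^3 − 1) × 100% ≈ 15.8%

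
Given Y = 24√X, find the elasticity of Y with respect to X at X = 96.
Elasticity = 1/2

Elasticity = (dY/dX) · (X/Y)

dY/dX = 12/√X
At X = 96: dY/dX = √6/2, Y = 96·√6

Elasticity = (√6/2) · (96 / (96·√6)) = 1/2

Interpretation: for a small percentage change in X, the percentage change in Y is approximately 0.50 times as large.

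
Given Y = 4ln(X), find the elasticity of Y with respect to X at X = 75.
Elasticity = 1/ln(75) ≈ 0.2316

Elasticity = (dY/dX) · (X/Y)

dY/dX = 4/X
At X = 75: dY/dX = 4/75, Y = 4·ln(75)

Elasticity = (4/75) · (75 / (4·ln(75))) = 1/ln(75) ≈ 0.2316

Interpretation: for a small percentage change in X, the percentage change in Y is approximately 0.23 times as large.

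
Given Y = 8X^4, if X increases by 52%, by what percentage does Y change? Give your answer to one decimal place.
433.8%

For Y = 8X^4:
If X → X(1 + 0.52)
Then Y → Y · (1 + 0.52)^4
     ≈ Y · 5.3379

Percentage change = ((1 + 0.52)^4 − 1) × 100% ≈ 433.8%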